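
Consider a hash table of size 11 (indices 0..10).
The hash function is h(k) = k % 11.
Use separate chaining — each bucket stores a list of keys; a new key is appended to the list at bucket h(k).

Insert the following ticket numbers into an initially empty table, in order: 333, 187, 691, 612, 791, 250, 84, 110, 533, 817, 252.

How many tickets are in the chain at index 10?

2

Insert 333: h=3, bucket 3 empty -> new chain.
Insert 187: h=0, bucket 0 empty -> new chain.
Insert 691: h=9, bucket 9 empty -> new chain.
Insert 612: h=7, bucket 7 empty -> new chain.
Insert 791: h=10, bucket 10 empty -> new chain.
Insert 250: h=8, bucket 8 empty -> new chain.
Insert 84: h=7, bucket 7 nonempty -> append to chain.
Insert 110: h=0, bucket 0 nonempty -> append to chain.
Insert 533: h=5, bucket 5 empty -> new chain.
Insert 817: h=3, bucket 3 nonempty -> append to chain.
Insert 252: h=10, bucket 10 nonempty -> append to chain.
Final buckets:
0: 187 -> 110
1: _
2: _
3: 333 -> 817
4: _
5: 533
6: _
7: 612 -> 84
8: 250
9: 691
10: 791 -> 252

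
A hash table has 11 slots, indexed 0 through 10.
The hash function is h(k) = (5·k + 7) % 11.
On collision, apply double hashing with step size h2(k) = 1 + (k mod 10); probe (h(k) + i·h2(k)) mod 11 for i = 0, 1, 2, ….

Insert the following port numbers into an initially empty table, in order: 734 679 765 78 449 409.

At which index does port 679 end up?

734: h=3 -> slot 3
679: h=3, h2=10, probe 3,2 -> slot 2
765: h=4 -> slot 4
78: h=1 -> slot 1
449: h=8 -> slot 8
409: h=6 -> slot 6
Table: [—, 78, 679, 734, 765, —, 409, —, 449, —, —]

2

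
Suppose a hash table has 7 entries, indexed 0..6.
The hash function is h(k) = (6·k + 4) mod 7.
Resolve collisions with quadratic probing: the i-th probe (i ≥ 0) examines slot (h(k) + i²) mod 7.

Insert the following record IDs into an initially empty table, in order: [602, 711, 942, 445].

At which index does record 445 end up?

2

602 hashes to 4; slot 4 is free → place at 4.
711 hashes to 0; slot 0 is free → place at 0.
942 hashes to 0; 0 taken → place at 1.
445 hashes to 0; 0,1,4 taken → place at 2.
Table: [711, 942, 445, _, 602, _, _]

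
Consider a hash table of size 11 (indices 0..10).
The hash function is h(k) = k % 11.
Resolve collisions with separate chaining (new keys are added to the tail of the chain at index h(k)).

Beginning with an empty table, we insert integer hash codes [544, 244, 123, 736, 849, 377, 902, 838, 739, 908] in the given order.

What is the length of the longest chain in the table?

5

544 -> bucket 5
244 -> bucket 2
123 -> bucket 2 (collision)
736 -> bucket 10
849 -> bucket 2 (collision)
377 -> bucket 3
902 -> bucket 0
838 -> bucket 2 (collision)
739 -> bucket 2 (collision)
908 -> bucket 6
Final buckets:
0: 902
1: ∅
2: 244 -> 123 -> 849 -> 838 -> 739
3: 377
4: ∅
5: 544
6: 908
7: ∅
8: ∅
9: ∅
10: 736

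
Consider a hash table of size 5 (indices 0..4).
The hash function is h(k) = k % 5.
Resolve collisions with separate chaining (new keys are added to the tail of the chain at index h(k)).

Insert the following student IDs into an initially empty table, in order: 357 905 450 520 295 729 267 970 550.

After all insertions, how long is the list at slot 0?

6

357 -> bucket 2
905 -> bucket 0
450 -> bucket 0 (collision)
520 -> bucket 0 (collision)
295 -> bucket 0 (collision)
729 -> bucket 4
267 -> bucket 2 (collision)
970 -> bucket 0 (collision)
550 -> bucket 0 (collision)
Final buckets:
0: 905 -> 450 -> 520 -> 295 -> 970 -> 550
1: .
2: 357 -> 267
3: .
4: 729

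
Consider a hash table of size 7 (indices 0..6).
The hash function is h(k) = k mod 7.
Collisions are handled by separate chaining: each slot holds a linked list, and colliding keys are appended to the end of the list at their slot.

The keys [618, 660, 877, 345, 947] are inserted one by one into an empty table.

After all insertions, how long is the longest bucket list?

618 → bucket 2
660 → bucket 2 (collision)
877 → bucket 2 (collision)
345 → bucket 2 (collision)
947 → bucket 2 (collision)
Final buckets:
0: ∅
1: ∅
2: 618 -> 660 -> 877 -> 345 -> 947
3: ∅
4: ∅
5: ∅
6: ∅

5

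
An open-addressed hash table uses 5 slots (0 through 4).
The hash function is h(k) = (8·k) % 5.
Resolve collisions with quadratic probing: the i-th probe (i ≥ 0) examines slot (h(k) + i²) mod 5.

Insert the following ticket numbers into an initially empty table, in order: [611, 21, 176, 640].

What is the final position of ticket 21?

4

611: h=3 -> slot 3
21: h=3, probe 3,4 -> slot 4
176: h=3, probe 3,4,2 -> slot 2
640: h=0 -> slot 0
Table: [640, -, 176, 611, 21]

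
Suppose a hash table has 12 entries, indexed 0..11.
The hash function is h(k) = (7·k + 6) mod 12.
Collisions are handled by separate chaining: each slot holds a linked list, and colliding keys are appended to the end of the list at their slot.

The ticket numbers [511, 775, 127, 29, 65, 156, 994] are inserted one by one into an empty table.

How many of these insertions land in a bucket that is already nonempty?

3

Insert 511: h=7, bucket 7 empty → new chain.
Insert 775: h=7, bucket 7 nonempty → append to chain.
Insert 127: h=7, bucket 7 nonempty → append to chain.
Insert 29: h=5, bucket 5 empty → new chain.
Insert 65: h=5, bucket 5 nonempty → append to chain.
Insert 156: h=6, bucket 6 empty → new chain.
Insert 994: h=4, bucket 4 empty → new chain.
Final buckets:
0: .
1: .
2: .
3: .
4: 994
5: 29 -> 65
6: 156
7: 511 -> 775 -> 127
8: .
9: .
10: .
11: .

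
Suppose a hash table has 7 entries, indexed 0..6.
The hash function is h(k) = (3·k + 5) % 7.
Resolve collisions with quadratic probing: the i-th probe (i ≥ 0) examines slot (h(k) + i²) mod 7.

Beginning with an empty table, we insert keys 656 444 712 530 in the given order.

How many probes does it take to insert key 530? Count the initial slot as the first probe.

656 hashes to 6; slot 6 is free => place at 6.
444 hashes to 0; slot 0 is free => place at 0.
712 hashes to 6; 6,0 taken => place at 3.
530 hashes to 6; 6,0,3 taken => place at 1.
Table: [444, 530, ., 712, ., ., 656]

4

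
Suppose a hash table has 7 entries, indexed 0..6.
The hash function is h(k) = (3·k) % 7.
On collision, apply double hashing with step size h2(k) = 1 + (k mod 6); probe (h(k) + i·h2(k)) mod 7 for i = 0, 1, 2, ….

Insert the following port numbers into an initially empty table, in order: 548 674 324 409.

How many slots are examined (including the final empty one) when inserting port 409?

2

548 hashes to 6; slot 6 is free → place at 6.
674 hashes to 6, h2=3; 6 taken → place at 2.
324 hashes to 6, h2=1; 6 taken → place at 0.
409 hashes to 2, h2=2; 2 taken → place at 4.
Table: [324, -, 674, -, 409, -, 548]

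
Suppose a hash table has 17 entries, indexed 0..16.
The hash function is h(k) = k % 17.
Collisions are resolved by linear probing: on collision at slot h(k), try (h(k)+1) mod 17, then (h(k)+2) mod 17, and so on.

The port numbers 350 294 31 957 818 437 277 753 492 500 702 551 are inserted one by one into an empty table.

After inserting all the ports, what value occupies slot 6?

957

350: h=10 -> slot 10
294: h=5 -> slot 5
31: h=14 -> slot 14
957: h=5, probe 5,6 -> slot 6
818: h=2 -> slot 2
437: h=12 -> slot 12
277: h=5, probe 5,6,7 -> slot 7
753: h=5, probe 5,6,7,8 -> slot 8
492: h=16 -> slot 16
500: h=7, probe 7,8,9 -> slot 9
702: h=5, probe 5,6,7,8,9,10,11 -> slot 11
551: h=7, probe 7,8,9,10,11,12,13 -> slot 13
Table: [., ., 818, ., ., 294, 957, 277, 753, 500, 350, 702, 437, 551, 31, ., 492]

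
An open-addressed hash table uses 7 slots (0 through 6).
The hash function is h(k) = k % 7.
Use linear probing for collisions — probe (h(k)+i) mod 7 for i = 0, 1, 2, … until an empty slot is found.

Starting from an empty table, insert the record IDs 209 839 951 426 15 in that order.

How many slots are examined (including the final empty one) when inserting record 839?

209: h=6 → slot 6
839: h=6, probe 6,0 → slot 0
951: h=6, probe 6,0,1 → slot 1
426: h=6, probe 6,0,1,2 → slot 2
15: h=1, probe 1,2,3 → slot 3
Table: [839, 951, 426, 15, —, —, 209]

2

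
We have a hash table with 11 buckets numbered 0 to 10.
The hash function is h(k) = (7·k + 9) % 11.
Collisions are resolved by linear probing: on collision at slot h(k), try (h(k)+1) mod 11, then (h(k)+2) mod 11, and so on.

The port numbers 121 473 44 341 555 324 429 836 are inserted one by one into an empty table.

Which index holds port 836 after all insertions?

5

121: h=9 → slot 9
473: h=9, probe 9,10 → slot 10
44: h=9, probe 9,10,0 → slot 0
341: h=9, probe 9,10,0,1 → slot 1
555: h=0, probe 0,1,2 → slot 2
324: h=0, probe 0,1,2,3 → slot 3
429: h=9, probe 9,10,0,1,2,3,4 → slot 4
836: h=9, probe 9,10,0,1,2,3,4,5 → slot 5
Table: [44, 341, 555, 324, 429, 836, ., ., ., 121, 473]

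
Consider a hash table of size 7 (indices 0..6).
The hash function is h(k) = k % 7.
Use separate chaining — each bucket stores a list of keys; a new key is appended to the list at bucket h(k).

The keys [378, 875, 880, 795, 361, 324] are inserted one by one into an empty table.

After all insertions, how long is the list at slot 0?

2

378 -> bucket 0
875 -> bucket 0 (collision)
880 -> bucket 5
795 -> bucket 4
361 -> bucket 4 (collision)
324 -> bucket 2
Final buckets:
0: 378 -> 875
1: —
2: 324
3: —
4: 795 -> 361
5: 880
6: —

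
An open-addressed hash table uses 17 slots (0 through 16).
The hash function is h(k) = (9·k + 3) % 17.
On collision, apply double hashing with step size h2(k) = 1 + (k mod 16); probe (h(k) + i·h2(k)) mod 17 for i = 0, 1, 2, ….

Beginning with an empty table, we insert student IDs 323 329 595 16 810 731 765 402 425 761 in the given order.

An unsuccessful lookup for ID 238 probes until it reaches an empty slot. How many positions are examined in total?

323 hashes to 3; slot 3 is free => place at 3.
329 hashes to 6; slot 6 is free => place at 6.
595 hashes to 3, h2=4; 3 taken => place at 7.
16 hashes to 11; slot 11 is free => place at 11.
810 hashes to 0; slot 0 is free => place at 0.
731 hashes to 3, h2=12; 3 taken => place at 15.
765 hashes to 3, h2=14; 3,0 taken => place at 14.
402 hashes to 0, h2=3; 0,3,6 taken => place at 9.
425 hashes to 3, h2=10; 3 taken => place at 13.
761 hashes to 1; slot 1 is free => place at 1.
Table: [810, 761, -, 323, -, -, 329, 595, -, 402, -, 16, -, 425, 765, 731, -]
Lookup 238: h=3, h2=15, probe 3,1,16 → slot 16 empty, not found.

3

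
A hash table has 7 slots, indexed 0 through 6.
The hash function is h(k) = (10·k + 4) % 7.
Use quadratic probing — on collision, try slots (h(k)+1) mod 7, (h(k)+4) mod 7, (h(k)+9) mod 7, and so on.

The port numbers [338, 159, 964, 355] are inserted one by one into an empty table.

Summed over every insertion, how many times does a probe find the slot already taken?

338 hashes to 3; slot 3 is free -> place at 3.
159 hashes to 5; slot 5 is free -> place at 5.
964 hashes to 5; 5 taken -> place at 6.
355 hashes to 5; 5,6 taken -> place at 2.
Table: [∅, ∅, 355, 338, ∅, 159, 964]

3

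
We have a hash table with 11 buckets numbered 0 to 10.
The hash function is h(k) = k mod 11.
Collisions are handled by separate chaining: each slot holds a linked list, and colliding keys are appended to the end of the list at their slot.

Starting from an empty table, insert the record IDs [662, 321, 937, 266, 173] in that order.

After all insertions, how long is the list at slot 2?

4

Insert 662: h=2, bucket 2 empty → new chain.
Insert 321: h=2, bucket 2 nonempty → append to chain.
Insert 937: h=2, bucket 2 nonempty → append to chain.
Insert 266: h=2, bucket 2 nonempty → append to chain.
Insert 173: h=8, bucket 8 empty → new chain.
Final buckets:
0: .
1: .
2: 662 -> 321 -> 937 -> 266
3: .
4: .
5: .
6: .
7: .
8: 173
9: .
10: .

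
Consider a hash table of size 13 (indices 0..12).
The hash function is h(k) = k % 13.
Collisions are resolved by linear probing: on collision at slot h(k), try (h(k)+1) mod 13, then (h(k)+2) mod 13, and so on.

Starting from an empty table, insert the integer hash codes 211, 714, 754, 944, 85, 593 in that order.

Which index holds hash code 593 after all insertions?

211 hashes to 3; slot 3 is free → place at 3.
714 hashes to 12; slot 12 is free → place at 12.
754 hashes to 0; slot 0 is free → place at 0.
944 hashes to 8; slot 8 is free → place at 8.
85 hashes to 7; slot 7 is free → place at 7.
593 hashes to 8; 8 taken → place at 9.
Table: [754, ., ., 211, ., ., ., 85, 944, 593, ., ., 714]

9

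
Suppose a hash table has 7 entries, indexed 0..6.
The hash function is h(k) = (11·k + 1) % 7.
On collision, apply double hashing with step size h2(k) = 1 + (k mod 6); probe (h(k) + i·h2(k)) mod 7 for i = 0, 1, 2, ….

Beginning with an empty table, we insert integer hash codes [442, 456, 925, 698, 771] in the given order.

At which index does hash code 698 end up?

442 hashes to 5; slot 5 is free -> place at 5.
456 hashes to 5, h2=1; 5 taken -> place at 6.
925 hashes to 5, h2=2; 5 taken -> place at 0.
698 hashes to 0, h2=3; 0 taken -> place at 3.
771 hashes to 5, h2=4; 5 taken -> place at 2.
Table: [925, _, 771, 698, _, 442, 456]

3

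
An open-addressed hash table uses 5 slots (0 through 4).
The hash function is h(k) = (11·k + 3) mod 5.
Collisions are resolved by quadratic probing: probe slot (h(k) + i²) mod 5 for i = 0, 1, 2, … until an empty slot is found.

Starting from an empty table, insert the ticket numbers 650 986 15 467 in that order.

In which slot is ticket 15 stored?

Insert 650: h=3, slot 3 empty => index 3.
Insert 986: h=4, slot 4 empty => index 4.
Insert 15: h=3, slots 3,4 occupied => index 2.
Insert 467: h=0, slot 0 empty => index 0.
Table: [467, ., 15, 650, 986]

2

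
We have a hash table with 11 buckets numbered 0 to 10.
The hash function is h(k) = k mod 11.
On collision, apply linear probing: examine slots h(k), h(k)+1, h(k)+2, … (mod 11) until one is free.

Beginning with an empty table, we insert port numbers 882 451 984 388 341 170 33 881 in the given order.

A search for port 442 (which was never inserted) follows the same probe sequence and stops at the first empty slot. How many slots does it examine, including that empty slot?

7

Insert 882: h=2, slot 2 empty => index 2.
Insert 451: h=0, slot 0 empty => index 0.
Insert 984: h=5, slot 5 empty => index 5.
Insert 388: h=3, slot 3 empty => index 3.
Insert 341: h=0, slot 0 occupied => index 1.
Insert 170: h=5, slot 5 occupied => index 6.
Insert 33: h=0, slots 0,1,2,3 occupied => index 4.
Insert 881: h=1, slots 1,2,3,4,5,6 occupied => index 7.
Table: [451, 341, 882, 388, 33, 984, 170, 881, —, —, —]
Lookup 442: h=2, probe 2,3,4,5,6,7,8 → slot 8 empty, not found.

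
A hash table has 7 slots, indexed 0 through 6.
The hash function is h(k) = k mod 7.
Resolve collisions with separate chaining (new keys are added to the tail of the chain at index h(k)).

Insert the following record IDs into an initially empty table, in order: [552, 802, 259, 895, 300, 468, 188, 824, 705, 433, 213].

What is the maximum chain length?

Insert 552: h=6, bucket 6 empty -> new chain.
Insert 802: h=4, bucket 4 empty -> new chain.
Insert 259: h=0, bucket 0 empty -> new chain.
Insert 895: h=6, bucket 6 nonempty -> append to chain.
Insert 300: h=6, bucket 6 nonempty -> append to chain.
Insert 468: h=6, bucket 6 nonempty -> append to chain.
Insert 188: h=6, bucket 6 nonempty -> append to chain.
Insert 824: h=5, bucket 5 empty -> new chain.
Insert 705: h=5, bucket 5 nonempty -> append to chain.
Insert 433: h=6, bucket 6 nonempty -> append to chain.
Insert 213: h=3, bucket 3 empty -> new chain.
Final buckets:
0: 259
1: -
2: -
3: 213
4: 802
5: 824 -> 705
6: 552 -> 895 -> 300 -> 468 -> 188 -> 433

6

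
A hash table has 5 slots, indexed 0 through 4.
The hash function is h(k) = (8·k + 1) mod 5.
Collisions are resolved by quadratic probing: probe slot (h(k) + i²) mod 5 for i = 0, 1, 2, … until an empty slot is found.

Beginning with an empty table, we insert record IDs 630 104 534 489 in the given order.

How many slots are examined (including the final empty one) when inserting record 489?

3

Insert 630: h=1, slot 1 empty => index 1.
Insert 104: h=3, slot 3 empty => index 3.
Insert 534: h=3, slot 3 occupied => index 4.
Insert 489: h=3, slots 3,4 occupied => index 2.
Table: [_, 630, 489, 104, 534]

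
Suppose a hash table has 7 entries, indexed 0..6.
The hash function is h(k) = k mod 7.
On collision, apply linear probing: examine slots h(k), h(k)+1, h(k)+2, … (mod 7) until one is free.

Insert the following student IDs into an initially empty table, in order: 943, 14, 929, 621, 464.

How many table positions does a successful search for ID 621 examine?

4

Insert 943: h=5, slot 5 empty -> index 5.
Insert 14: h=0, slot 0 empty -> index 0.
Insert 929: h=5, slot 5 occupied -> index 6.
Insert 621: h=5, slots 5,6,0 occupied -> index 1.
Insert 464: h=2, slot 2 empty -> index 2.
Table: [14, 621, 464, -, -, 943, 929]
Lookup 621: h=5, probe 5,6,0,1 → found at 1.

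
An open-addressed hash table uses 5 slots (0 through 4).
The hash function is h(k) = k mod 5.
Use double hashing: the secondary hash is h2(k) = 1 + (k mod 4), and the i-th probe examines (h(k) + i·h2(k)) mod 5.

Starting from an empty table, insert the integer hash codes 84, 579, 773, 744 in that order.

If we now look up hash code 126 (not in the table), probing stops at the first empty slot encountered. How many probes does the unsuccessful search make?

3

84: h=4 → slot 4
579: h=4, h2=4, probe 4,3 → slot 3
773: h=3, h2=2, probe 3,0 → slot 0
744: h=4, h2=1, probe 4,0,1 → slot 1
Table: [773, 744, _, 579, 84]
Lookup 126: h=1, h2=3, probe 1,4,2 → slot 2 empty, not found.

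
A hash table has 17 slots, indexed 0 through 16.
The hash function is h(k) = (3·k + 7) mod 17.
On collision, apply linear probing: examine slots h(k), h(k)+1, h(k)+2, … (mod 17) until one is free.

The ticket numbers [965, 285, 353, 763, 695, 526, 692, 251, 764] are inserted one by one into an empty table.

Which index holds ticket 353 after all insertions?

965 hashes to 12; slot 12 is free => place at 12.
285 hashes to 12; 12 taken => place at 13.
353 hashes to 12; 12,13 taken => place at 14.
763 hashes to 1; slot 1 is free => place at 1.
695 hashes to 1; 1 taken => place at 2.
526 hashes to 4; slot 4 is free => place at 4.
692 hashes to 9; slot 9 is free => place at 9.
251 hashes to 12; 12,13,14 taken => place at 15.
764 hashes to 4; 4 taken => place at 5.
Table: [., 763, 695, ., 526, 764, ., ., ., 692, ., ., 965, 285, 353, 251, .]

14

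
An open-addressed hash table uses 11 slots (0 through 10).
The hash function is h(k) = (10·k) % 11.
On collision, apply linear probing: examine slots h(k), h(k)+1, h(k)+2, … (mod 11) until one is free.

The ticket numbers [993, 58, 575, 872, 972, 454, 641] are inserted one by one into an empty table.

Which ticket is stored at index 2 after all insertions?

Insert 993: h=8, slot 8 empty -> index 8.
Insert 58: h=8, slot 8 occupied -> index 9.
Insert 575: h=8, slots 8,9 occupied -> index 10.
Insert 872: h=8, slots 8,9,10 occupied -> index 0.
Insert 972: h=7, slot 7 empty -> index 7.
Insert 454: h=8, slots 8,9,10,0 occupied -> index 1.
Insert 641: h=8, slots 8,9,10,0,1 occupied -> index 2.
Table: [872, 454, 641, ., ., ., ., 972, 993, 58, 575]

641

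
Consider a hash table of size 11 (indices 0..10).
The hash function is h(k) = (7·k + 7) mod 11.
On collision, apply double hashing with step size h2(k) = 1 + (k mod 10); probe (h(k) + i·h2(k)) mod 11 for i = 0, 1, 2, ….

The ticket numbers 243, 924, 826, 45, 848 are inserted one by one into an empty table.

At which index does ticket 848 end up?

1

243 hashes to 3; slot 3 is free => place at 3.
924 hashes to 7; slot 7 is free => place at 7.
826 hashes to 3, h2=7; 3 taken => place at 10.
45 hashes to 3, h2=6; 3 taken => place at 9.
848 hashes to 3, h2=9; 3 taken => place at 1.
Table: [_, 848, _, 243, _, _, _, 924, _, 45, 826]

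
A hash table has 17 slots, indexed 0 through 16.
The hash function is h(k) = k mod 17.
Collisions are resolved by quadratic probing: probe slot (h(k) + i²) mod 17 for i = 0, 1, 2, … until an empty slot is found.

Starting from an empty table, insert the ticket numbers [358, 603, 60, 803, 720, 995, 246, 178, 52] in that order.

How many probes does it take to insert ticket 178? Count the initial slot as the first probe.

4

358 hashes to 1; slot 1 is free -> place at 1.
603 hashes to 8; slot 8 is free -> place at 8.
60 hashes to 9; slot 9 is free -> place at 9.
803 hashes to 4; slot 4 is free -> place at 4.
720 hashes to 6; slot 6 is free -> place at 6.
995 hashes to 9; 9 taken -> place at 10.
246 hashes to 8; 8,9 taken -> place at 12.
178 hashes to 8; 8,9,12 taken -> place at 0.
52 hashes to 1; 1 taken -> place at 2.
Table: [178, 358, 52, ., 803, ., 720, ., 603, 60, 995, ., 246, ., ., ., .]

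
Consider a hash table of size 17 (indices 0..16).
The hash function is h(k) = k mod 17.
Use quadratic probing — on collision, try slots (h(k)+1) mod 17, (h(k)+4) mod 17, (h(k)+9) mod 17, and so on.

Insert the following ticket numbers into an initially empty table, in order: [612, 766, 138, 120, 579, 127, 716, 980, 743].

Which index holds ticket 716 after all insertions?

Insert 612: h=0, slot 0 empty => index 0.
Insert 766: h=1, slot 1 empty => index 1.
Insert 138: h=2, slot 2 empty => index 2.
Insert 120: h=1, slots 1,2 occupied => index 5.
Insert 579: h=1, slots 1,2,5 occupied => index 10.
Insert 127: h=8, slot 8 empty => index 8.
Insert 716: h=2, slot 2 occupied => index 3.
Insert 980: h=11, slot 11 empty => index 11.
Insert 743: h=12, slot 12 empty => index 12.
Table: [612, 766, 138, 716, —, 120, —, —, 127, —, 579, 980, 743, —, —, —, —]

3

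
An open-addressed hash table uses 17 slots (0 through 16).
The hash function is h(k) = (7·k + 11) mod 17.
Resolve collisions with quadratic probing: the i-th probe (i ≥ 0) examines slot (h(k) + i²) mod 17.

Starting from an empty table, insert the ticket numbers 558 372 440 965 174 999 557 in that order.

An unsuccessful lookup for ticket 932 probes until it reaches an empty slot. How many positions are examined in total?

2

558 hashes to 7; slot 7 is free => place at 7.
372 hashes to 14; slot 14 is free => place at 14.
440 hashes to 14; 14 taken => place at 15.
965 hashes to 0; slot 0 is free => place at 0.
174 hashes to 5; slot 5 is free => place at 5.
999 hashes to 0; 0 taken => place at 1.
557 hashes to 0; 0,1 taken => place at 4.
Table: [965, 999, -, -, 557, 174, -, 558, -, -, -, -, -, -, 372, 440, -]
Lookup 932: h=7, probe 7,8 → slot 8 empty, not found.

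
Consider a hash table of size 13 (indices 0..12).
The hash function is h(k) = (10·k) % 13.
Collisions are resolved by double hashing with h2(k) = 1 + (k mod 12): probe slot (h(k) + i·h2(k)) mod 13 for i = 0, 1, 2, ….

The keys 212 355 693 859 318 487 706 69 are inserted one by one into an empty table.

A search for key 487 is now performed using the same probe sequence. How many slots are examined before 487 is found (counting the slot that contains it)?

212 hashes to 1; slot 1 is free → place at 1.
355 hashes to 1, h2=8; 1 taken → place at 9.
693 hashes to 1, h2=10; 1 taken → place at 11.
859 hashes to 10; slot 10 is free → place at 10.
318 hashes to 8; slot 8 is free → place at 8.
487 hashes to 8, h2=8; 8 taken → place at 3.
706 hashes to 1, h2=11; 1 taken → place at 12.
69 hashes to 1, h2=10; 1,11,8 taken → place at 5.
Table: [-, 212, -, 487, -, 69, -, -, 318, 355, 859, 693, 706]
Lookup 487: h=8, h2=8, probe 8,3 → found at 3.

2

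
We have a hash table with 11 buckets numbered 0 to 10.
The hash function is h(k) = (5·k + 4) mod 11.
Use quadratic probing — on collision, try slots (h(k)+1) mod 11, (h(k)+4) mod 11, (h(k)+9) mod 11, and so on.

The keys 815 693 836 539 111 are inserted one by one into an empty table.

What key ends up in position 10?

111

815: h=9 → slot 9
693: h=4 → slot 4
836: h=4, probe 4,5 → slot 5
539: h=4, probe 4,5,8 → slot 8
111: h=9, probe 9,10 → slot 10
Table: [∅, ∅, ∅, ∅, 693, 836, ∅, ∅, 539, 815, 111]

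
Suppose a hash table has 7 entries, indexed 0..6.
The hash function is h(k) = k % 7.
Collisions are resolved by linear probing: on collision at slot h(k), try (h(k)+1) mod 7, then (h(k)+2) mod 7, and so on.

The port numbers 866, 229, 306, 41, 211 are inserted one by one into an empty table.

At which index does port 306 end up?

0

866: h=5 -> slot 5
229: h=5, probe 5,6 -> slot 6
306: h=5, probe 5,6,0 -> slot 0
41: h=6, probe 6,0,1 -> slot 1
211: h=1, probe 1,2 -> slot 2
Table: [306, 41, 211, —, —, 866, 229]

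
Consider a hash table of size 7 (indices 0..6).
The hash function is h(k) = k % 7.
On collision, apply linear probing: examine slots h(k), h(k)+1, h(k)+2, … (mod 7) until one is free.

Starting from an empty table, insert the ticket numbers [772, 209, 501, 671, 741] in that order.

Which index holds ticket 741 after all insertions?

1

772: h=2 -> slot 2
209: h=6 -> slot 6
501: h=4 -> slot 4
671: h=6, probe 6,0 -> slot 0
741: h=6, probe 6,0,1 -> slot 1
Table: [671, 741, 772, -, 501, -, 209]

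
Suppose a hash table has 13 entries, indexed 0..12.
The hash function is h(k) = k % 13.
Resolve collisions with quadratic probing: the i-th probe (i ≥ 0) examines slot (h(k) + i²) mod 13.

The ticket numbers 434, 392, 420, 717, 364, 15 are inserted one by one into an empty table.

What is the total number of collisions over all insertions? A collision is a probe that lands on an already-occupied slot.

3

434 hashes to 5; slot 5 is free -> place at 5.
392 hashes to 2; slot 2 is free -> place at 2.
420 hashes to 4; slot 4 is free -> place at 4.
717 hashes to 2; 2 taken -> place at 3.
364 hashes to 0; slot 0 is free -> place at 0.
15 hashes to 2; 2,3 taken -> place at 6.
Table: [364, —, 392, 717, 420, 434, 15, —, —, —, —, —, —]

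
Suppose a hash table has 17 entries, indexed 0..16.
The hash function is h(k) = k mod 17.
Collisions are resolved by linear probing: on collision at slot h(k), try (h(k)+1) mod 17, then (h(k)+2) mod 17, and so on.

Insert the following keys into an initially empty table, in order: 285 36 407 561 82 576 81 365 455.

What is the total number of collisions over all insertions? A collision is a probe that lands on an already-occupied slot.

285 hashes to 13; slot 13 is free => place at 13.
36 hashes to 2; slot 2 is free => place at 2.
407 hashes to 16; slot 16 is free => place at 16.
561 hashes to 0; slot 0 is free => place at 0.
82 hashes to 14; slot 14 is free => place at 14.
576 hashes to 15; slot 15 is free => place at 15.
81 hashes to 13; 13,14,15,16,0 taken => place at 1.
365 hashes to 8; slot 8 is free => place at 8.
455 hashes to 13; 13,14,15,16,0,1,2 taken => place at 3.
Table: [561, 81, 36, 455, _, _, _, _, 365, _, _, _, _, 285, 82, 576, 407]

12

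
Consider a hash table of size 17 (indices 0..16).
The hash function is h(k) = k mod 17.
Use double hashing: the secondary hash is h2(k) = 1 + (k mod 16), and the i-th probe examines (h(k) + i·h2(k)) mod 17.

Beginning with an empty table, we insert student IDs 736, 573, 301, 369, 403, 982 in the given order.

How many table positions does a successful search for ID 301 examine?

736 hashes to 5; slot 5 is free => place at 5.
573 hashes to 12; slot 12 is free => place at 12.
301 hashes to 12, h2=14; 12 taken => place at 9.
369 hashes to 12, h2=2; 12 taken => place at 14.
403 hashes to 12, h2=4; 12 taken => place at 16.
982 hashes to 13; slot 13 is free => place at 13.
Table: [-, -, -, -, -, 736, -, -, -, 301, -, -, 573, 982, 369, -, 403]
Lookup 301: h=12, h2=14, probe 12,9 → found at 9.

2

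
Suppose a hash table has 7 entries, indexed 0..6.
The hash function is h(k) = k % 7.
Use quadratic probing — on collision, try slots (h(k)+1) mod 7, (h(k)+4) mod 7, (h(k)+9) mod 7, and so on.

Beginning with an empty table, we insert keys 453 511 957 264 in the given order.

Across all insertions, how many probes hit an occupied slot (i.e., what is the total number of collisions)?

453 hashes to 5; slot 5 is free => place at 5.
511 hashes to 0; slot 0 is free => place at 0.
957 hashes to 5; 5 taken => place at 6.
264 hashes to 5; 5,6 taken => place at 2.
Table: [511, _, 264, _, _, 453, 957]

3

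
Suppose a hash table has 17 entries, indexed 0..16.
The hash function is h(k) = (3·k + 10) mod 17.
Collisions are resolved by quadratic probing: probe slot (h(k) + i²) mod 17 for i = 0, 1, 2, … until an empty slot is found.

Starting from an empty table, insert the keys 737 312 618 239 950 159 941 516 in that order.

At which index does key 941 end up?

Insert 737: h=11, slot 11 empty → index 11.
Insert 312: h=11, slot 11 occupied → index 12.
Insert 618: h=11, slots 11,12 occupied → index 15.
Insert 239: h=13, slot 13 empty → index 13.
Insert 950: h=4, slot 4 empty → index 4.
Insert 159: h=11, slots 11,12,15 occupied → index 3.
Insert 941: h=11, slots 11,12,15,3 occupied → index 10.
Insert 516: h=11, slots 11,12,15,3,10 occupied → index 2.
Table: [-, -, 516, 159, 950, -, -, -, -, -, 941, 737, 312, 239, -, 618, -]

10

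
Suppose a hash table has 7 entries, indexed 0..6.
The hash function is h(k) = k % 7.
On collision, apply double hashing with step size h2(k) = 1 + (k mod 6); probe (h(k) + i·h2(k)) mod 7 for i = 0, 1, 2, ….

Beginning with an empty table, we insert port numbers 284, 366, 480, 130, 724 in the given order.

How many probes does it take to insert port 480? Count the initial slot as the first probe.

2

284: h=4 -> slot 4
366: h=2 -> slot 2
480: h=4, h2=1, probe 4,5 -> slot 5
130: h=4, h2=5, probe 4,2,0 -> slot 0
724: h=3 -> slot 3
Table: [130, —, 366, 724, 284, 480, —]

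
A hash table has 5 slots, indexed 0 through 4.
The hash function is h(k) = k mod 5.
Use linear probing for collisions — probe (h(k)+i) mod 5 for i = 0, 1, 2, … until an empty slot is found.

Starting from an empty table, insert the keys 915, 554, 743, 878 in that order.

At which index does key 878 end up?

Insert 915: h=0, slot 0 empty => index 0.
Insert 554: h=4, slot 4 empty => index 4.
Insert 743: h=3, slot 3 empty => index 3.
Insert 878: h=3, slots 3,4,0 occupied => index 1.
Table: [915, 878, —, 743, 554]

1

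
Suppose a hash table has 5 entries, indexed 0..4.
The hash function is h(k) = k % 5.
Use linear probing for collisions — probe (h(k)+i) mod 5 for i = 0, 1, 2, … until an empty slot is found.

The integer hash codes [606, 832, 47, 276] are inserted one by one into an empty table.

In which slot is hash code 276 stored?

4

Insert 606: h=1, slot 1 empty → index 1.
Insert 832: h=2, slot 2 empty → index 2.
Insert 47: h=2, slot 2 occupied → index 3.
Insert 276: h=1, slots 1,2,3 occupied → index 4.
Table: [-, 606, 832, 47, 276]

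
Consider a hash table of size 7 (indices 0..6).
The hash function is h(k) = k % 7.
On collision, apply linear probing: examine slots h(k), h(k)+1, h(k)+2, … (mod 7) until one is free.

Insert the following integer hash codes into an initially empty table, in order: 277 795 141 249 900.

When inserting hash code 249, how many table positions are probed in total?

3

277: h=4 => slot 4
795: h=4, probe 4,5 => slot 5
141: h=1 => slot 1
249: h=4, probe 4,5,6 => slot 6
900: h=4, probe 4,5,6,0 => slot 0
Table: [900, 141, _, _, 277, 795, 249]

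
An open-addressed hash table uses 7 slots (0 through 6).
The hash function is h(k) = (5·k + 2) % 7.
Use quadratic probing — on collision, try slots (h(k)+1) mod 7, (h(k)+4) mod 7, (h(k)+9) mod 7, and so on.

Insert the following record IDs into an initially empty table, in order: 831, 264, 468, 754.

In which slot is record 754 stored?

831 hashes to 6; slot 6 is free -> place at 6.
264 hashes to 6; 6 taken -> place at 0.
468 hashes to 4; slot 4 is free -> place at 4.
754 hashes to 6; 6,0 taken -> place at 3.
Table: [264, ∅, ∅, 754, 468, ∅, 831]

3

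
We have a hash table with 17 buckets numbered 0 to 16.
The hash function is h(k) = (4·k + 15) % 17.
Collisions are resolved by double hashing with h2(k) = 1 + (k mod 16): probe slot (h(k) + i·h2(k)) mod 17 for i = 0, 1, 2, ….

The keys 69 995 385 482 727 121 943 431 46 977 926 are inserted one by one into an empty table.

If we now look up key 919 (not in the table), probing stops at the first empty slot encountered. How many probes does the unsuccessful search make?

2

69: h=2 -> slot 2
995: h=0 -> slot 0
385: h=8 -> slot 8
482: h=5 -> slot 5
727: h=16 -> slot 16
121: h=6 -> slot 6
943: h=13 -> slot 13
431: h=5, h2=16, probe 5,4 -> slot 4
46: h=12 -> slot 12
977: h=13, h2=2, probe 13,15 -> slot 15
926: h=13, h2=15, probe 13,11 -> slot 11
Table: [995, —, 69, —, 431, 482, 121, —, 385, —, —, 926, 46, 943, —, 977, 727]
Lookup 919: h=2, h2=8, probe 2,10 → slot 10 empty, not found.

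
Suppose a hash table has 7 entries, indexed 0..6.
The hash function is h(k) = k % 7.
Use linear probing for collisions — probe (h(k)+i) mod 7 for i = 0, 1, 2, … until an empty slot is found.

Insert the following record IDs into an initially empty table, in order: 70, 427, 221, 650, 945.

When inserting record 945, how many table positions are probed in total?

3

Insert 70: h=0, slot 0 empty => index 0.
Insert 427: h=0, slot 0 occupied => index 1.
Insert 221: h=4, slot 4 empty => index 4.
Insert 650: h=6, slot 6 empty => index 6.
Insert 945: h=0, slots 0,1 occupied => index 2.
Table: [70, 427, 945, ., 221, ., 650]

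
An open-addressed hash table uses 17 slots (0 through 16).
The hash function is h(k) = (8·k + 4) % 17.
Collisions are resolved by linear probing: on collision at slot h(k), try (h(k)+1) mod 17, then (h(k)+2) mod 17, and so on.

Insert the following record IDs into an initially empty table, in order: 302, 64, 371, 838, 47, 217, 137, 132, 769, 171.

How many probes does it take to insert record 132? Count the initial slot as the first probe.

6

302: h=6 -> slot 6
64: h=6, probe 6,7 -> slot 7
371: h=14 -> slot 14
838: h=10 -> slot 10
47: h=6, probe 6,7,8 -> slot 8
217: h=6, probe 6,7,8,9 -> slot 9
137: h=12 -> slot 12
132: h=6, probe 6,7,8,9,10,11 -> slot 11
769: h=2 -> slot 2
171: h=12, probe 12,13 -> slot 13
Table: [_, _, 769, _, _, _, 302, 64, 47, 217, 838, 132, 137, 171, 371, _, _]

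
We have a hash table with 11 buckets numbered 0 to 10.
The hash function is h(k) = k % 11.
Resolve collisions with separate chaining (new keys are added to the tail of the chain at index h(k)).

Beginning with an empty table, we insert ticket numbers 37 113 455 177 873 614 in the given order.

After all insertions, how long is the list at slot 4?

3

Insert 37: h=4, bucket 4 empty -> new chain.
Insert 113: h=3, bucket 3 empty -> new chain.
Insert 455: h=4, bucket 4 nonempty -> append to chain.
Insert 177: h=1, bucket 1 empty -> new chain.
Insert 873: h=4, bucket 4 nonempty -> append to chain.
Insert 614: h=9, bucket 9 empty -> new chain.
Final buckets:
0: .
1: 177
2: .
3: 113
4: 37 -> 455 -> 873
5: .
6: .
7: .
8: .
9: 614
10: .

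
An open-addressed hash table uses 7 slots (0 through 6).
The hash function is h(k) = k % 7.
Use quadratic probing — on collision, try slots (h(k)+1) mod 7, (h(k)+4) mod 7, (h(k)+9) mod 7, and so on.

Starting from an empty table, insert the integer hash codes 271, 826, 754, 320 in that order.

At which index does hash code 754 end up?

6

271 hashes to 5; slot 5 is free -> place at 5.
826 hashes to 0; slot 0 is free -> place at 0.
754 hashes to 5; 5 taken -> place at 6.
320 hashes to 5; 5,6 taken -> place at 2.
Table: [826, ∅, 320, ∅, ∅, 271, 754]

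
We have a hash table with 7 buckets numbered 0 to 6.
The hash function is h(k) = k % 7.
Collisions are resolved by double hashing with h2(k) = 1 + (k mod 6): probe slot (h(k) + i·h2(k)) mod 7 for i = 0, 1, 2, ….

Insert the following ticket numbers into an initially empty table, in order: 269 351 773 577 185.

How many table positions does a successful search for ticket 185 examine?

269: h=3 => slot 3
351: h=1 => slot 1
773: h=3, h2=6, probe 3,2 => slot 2
577: h=3, h2=2, probe 3,5 => slot 5
185: h=3, h2=6, probe 3,2,1,0 => slot 0
Table: [185, 351, 773, 269, _, 577, _]
Lookup 185: h=3, h2=6, probe 3,2,1,0 → found at 0.

4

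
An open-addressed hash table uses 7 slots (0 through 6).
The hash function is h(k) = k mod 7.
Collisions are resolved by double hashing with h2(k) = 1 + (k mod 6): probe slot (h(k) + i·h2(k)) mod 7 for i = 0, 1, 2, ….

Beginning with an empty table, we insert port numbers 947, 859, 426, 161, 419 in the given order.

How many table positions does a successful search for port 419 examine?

3

Insert 947: h=2, slot 2 empty → index 2.
Insert 859: h=5, slot 5 empty → index 5.
Insert 426: h=6, slot 6 empty → index 6.
Insert 161: h=0, slot 0 empty → index 0.
Insert 419: h=6, h2=6, slots 6,5 occupied → index 4.
Table: [161, —, 947, —, 419, 859, 426]
Lookup 419: h=6, h2=6, probe 6,5,4 → found at 4.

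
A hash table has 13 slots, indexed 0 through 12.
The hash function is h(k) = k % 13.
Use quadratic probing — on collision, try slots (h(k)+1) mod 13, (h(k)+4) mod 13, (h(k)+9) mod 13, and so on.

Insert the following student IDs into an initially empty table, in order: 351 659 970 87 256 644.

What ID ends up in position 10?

351: h=0 => slot 0
659: h=9 => slot 9
970: h=8 => slot 8
87: h=9, probe 9,10 => slot 10
256: h=9, probe 9,10,0,5 => slot 5
644: h=7 => slot 7
Table: [351, -, -, -, -, 256, -, 644, 970, 659, 87, -, -]

87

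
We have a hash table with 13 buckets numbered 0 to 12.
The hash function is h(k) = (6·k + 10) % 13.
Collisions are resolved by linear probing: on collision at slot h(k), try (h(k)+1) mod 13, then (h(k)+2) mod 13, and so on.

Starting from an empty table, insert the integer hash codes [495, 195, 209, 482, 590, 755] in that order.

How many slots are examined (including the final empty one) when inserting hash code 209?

2

495 hashes to 3; slot 3 is free -> place at 3.
195 hashes to 10; slot 10 is free -> place at 10.
209 hashes to 3; 3 taken -> place at 4.
482 hashes to 3; 3,4 taken -> place at 5.
590 hashes to 1; slot 1 is free -> place at 1.
755 hashes to 3; 3,4,5 taken -> place at 6.
Table: [—, 590, —, 495, 209, 482, 755, —, —, —, 195, —, —]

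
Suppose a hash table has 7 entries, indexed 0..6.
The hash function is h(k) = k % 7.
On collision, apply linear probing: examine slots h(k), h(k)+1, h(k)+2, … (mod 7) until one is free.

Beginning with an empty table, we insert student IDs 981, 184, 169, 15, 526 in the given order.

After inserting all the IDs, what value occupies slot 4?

15

Insert 981: h=1, slot 1 empty → index 1.
Insert 184: h=2, slot 2 empty → index 2.
Insert 169: h=1, slots 1,2 occupied → index 3.
Insert 15: h=1, slots 1,2,3 occupied → index 4.
Insert 526: h=1, slots 1,2,3,4 occupied → index 5.
Table: [_, 981, 184, 169, 15, 526, _]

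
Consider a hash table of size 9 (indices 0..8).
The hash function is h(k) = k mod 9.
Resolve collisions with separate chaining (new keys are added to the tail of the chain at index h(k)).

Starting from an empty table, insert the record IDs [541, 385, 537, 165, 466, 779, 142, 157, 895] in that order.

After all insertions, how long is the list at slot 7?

541 -> bucket 1
385 -> bucket 7
537 -> bucket 6
165 -> bucket 3
466 -> bucket 7 (collision)
779 -> bucket 5
142 -> bucket 7 (collision)
157 -> bucket 4
895 -> bucket 4 (collision)
Final buckets:
0: _
1: 541
2: _
3: 165
4: 157 -> 895
5: 779
6: 537
7: 385 -> 466 -> 142
8: _

3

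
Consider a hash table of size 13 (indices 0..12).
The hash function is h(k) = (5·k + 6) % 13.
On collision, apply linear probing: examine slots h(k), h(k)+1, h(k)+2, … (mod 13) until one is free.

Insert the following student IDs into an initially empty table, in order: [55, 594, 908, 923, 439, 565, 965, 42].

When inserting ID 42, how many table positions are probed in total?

Insert 55: h=8, slot 8 empty => index 8.
Insert 594: h=12, slot 12 empty => index 12.
Insert 908: h=9, slot 9 empty => index 9.
Insert 923: h=6, slot 6 empty => index 6.
Insert 439: h=4, slot 4 empty => index 4.
Insert 565: h=10, slot 10 empty => index 10.
Insert 965: h=8, slots 8,9,10 occupied => index 11.
Insert 42: h=8, slots 8,9,10,11,12 occupied => index 0.
Table: [42, ∅, ∅, ∅, 439, ∅, 923, ∅, 55, 908, 565, 965, 594]

6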